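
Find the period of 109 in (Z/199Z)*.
66

199 is prime, so ord(109) divides φ(199) = 198.
Divisors of 198: 1, 2, 3, 6, 9, 11, 18, 22, 33, 66, 99, 198.
Repeated squaring: 109^1 ≡ 109, 109^2 ≡ 140, 109^4 ≡ 98, 109^8 ≡ 52, 109^16 ≡ 117, 109^32 ≡ 157, 109^64 ≡ 172, 109^128 ≡ 132 (mod 199).
Test 109^d mod 199 for each divisor d in increasing order:
109^1 ≡ 109
109^2 ≡ 140
109^3 = 109^2·109^1 ≡ 136
109^6 = 109^4·109^2 ≡ 188
109^9 = 109^8·109^1 ≡ 96
109^11 = 109^8·109^2·109^1 ≡ 107
109^18 = 109^16·109^2 ≡ 62
109^22 = 109^16·109^4·109^2 ≡ 106
109^33 = 109^32·109^1 ≡ 198
109^66 = 109^64·109^2 ≡ 1  ← first divisor giving 1
The order is 66.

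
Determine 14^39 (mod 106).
30

Repeated squaring. Binary of 39 = 100111.
14^1 ≡ 14 (mod 106); 14^2 ≡ 90 (mod 106); 14^4 ≡ 44 (mod 106); 14^8 ≡ 28 (mod 106); 14^16 ≡ 42 (mod 106); 14^32 ≡ 68 (mod 106)
14^39 = 14^1 × 14^2 × 14^4 × 14^32 ≡ 30 (mod 106)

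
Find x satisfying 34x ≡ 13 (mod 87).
x ≡ 49 (mod 87)

gcd(34, 87) = 1, which divides 13, so solutions exist.
Find 34^(-1) mod 87 by the extended Euclidean algorithm:
87 = 2 × 34 + 19  ⟹  19 = (1)·87 + (-2)·34
34 = 1 × 19 + 15  ⟹  15 = (-1)·87 + (3)·34
19 = 1 × 15 + 4  ⟹  4 = (2)·87 + (-5)·34
15 = 3 × 4 + 3  ⟹  3 = (-7)·87 + (18)·34
4 = 1 × 3 + 1  ⟹  1 = (9)·87 + (-23)·34
So (-23)·34 ≡ 1 (mod 87), i.e. 34^(-1) ≡ -23 ≡ 64 (mod 87).
x ≡ 64 × 13 = 832 ≡ 49 (mod 87).
Check: 34 × 49 = 1666 ≡ 13 (mod 87).
Unique solution: x ≡ 49 (mod 87)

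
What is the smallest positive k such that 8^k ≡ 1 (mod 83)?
82

83 is prime, so ord(8) divides φ(83) = 82.
Divisors of 82: 1, 2, 41, 82.
Repeated squaring: 8^1 ≡ 8, 8^2 ≡ 64, 8^4 ≡ 29, 8^8 ≡ 11, 8^16 ≡ 38, 8^32 ≡ 33, 8^64 ≡ 10 (mod 83).
Test 8^d mod 83 for each divisor d in increasing order:
8^1 ≡ 8
8^2 ≡ 64
8^41 = 8^32·8^8·8^1 ≡ 82
8^82 = 8^64·8^16·8^2 ≡ 1  ← first divisor giving 1
The order is 82.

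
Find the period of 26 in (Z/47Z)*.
46

47 is prime, so ord(26) divides φ(47) = 46.
Divisors of 46: 1, 2, 23, 46.
Repeated squaring: 26^1 ≡ 26, 26^2 ≡ 18, 26^4 ≡ 42, 26^8 ≡ 25, 26^16 ≡ 14, 26^32 ≡ 8 (mod 47).
Test 26^d mod 47 for each divisor d in increasing order:
26^1 ≡ 26
26^2 ≡ 18
26^23 = 26^16·26^4·26^2·26^1 ≡ 46
26^46 = 26^32·26^8·26^4·26^2 ≡ 1  ← first divisor giving 1
The order is 46.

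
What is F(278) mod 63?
8

Matrix identity: Q^n = [[F_(n+1), F_n], [F_n, F_(n-1)]] with Q = [[1,1],[1,0]].
n = 278 = 100010110₂. Square-and-multiply, entries mod 63:
Q^1 = [[1,1],[1,0]]
Q^2 = (Q^1)² = [[2,1],[1,1]]
Q^4 = (Q^2)² = [[5,3],[3,2]]
Q^8 = (Q^4)² = [[34,21],[21,13]]
Q^17 = (Q^8)²·Q = [[1,22],[22,42]]
Q^34 = (Q^17)² = [[44,1],[1,43]]
Q^69 = (Q^34)²·Q = [[8,47],[47,24]]
Q^139 = (Q^69)²·Q = [[60,5],[5,55]]
Q^278 = (Q^139)² = [[34,8],[8,26]]
F_278 mod 63 = Q^278[0][1] = 8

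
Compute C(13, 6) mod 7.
1

Using Lucas' theorem:
Write n=13 and k=6 in base 7:
n in base 7: [1, 6]
k in base 7: [0, 6]
C(13,6) mod 7 = ∏ C(n_i, k_i) mod 7
Digit binomials (mod 7): C(1,0) = 1; C(6,6) = 1
Product: 1 × 1 = 1 ≡ 1 (mod 7)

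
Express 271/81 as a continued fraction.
[3; 2, 1, 8, 3]

Euclidean algorithm steps:
271 = 3 × 81 + 28
81 = 2 × 28 + 25
28 = 1 × 25 + 3
25 = 8 × 3 + 1
3 = 3 × 1 + 0
Continued fraction: [3; 2, 1, 8, 3]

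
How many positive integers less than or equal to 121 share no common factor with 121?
110

121 = 11^2
φ(n) = n × ∏(1 - 1/p) for each prime p dividing n
φ(121) = 121 × (1 - 1/11) = 110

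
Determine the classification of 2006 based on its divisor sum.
deficient

Proper divisors of 2006: sum = 1 + 2 + 17 + 34 + 59 + 118 + 1003 = 1234
Since 1234 < 2006, 2006 is deficient.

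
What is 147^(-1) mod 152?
91

gcd(147, 152) = 1, so the inverse exists.
Extended Euclidean algorithm on (152, 147):
152 = 1 × 147 + 5  ⟹  5 = (1)·152 + (-1)·147
147 = 29 × 5 + 2  ⟹  2 = (-29)·152 + (30)·147
5 = 2 × 2 + 1  ⟹  1 = (59)·152 + (-61)·147
So (-61)·147 ≡ 1 (mod 152), i.e. 147^(-1) ≡ -61 ≡ 91 (mod 152).
Check: 147 × 91 = 13377 ≡ 1 (mod 152)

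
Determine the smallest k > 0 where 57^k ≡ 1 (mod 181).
180

181 is prime, so ord(57) divides φ(181) = 180.
Divisors of 180: 1, 2, 3, 4, 5, 6, 9, 10, 12, 15, 18, 20, 30, 36, 45, 60, 90, 180.
Repeated squaring: 57^1 ≡ 57, 57^2 ≡ 172, 57^4 ≡ 81, 57^8 ≡ 45, 57^16 ≡ 34, 57^32 ≡ 70, 57^64 ≡ 13, 57^128 ≡ 169 (mod 181).
Test 57^d mod 181 for each divisor d in increasing order:
57^1 ≡ 57
57^2 ≡ 172
57^3 = 57^2·57^1 ≡ 30
57^4 ≡ 81
57^5 = 57^4·57^1 ≡ 92
57^6 = 57^4·57^2 ≡ 176
57^9 = 57^8·57^1 ≡ 31
57^10 = 57^8·57^2 ≡ 138
57^12 = 57^8·57^4 ≡ 25
57^15 = 57^8·57^4·57^2·57^1 ≡ 26
57^18 = 57^16·57^2 ≡ 56
57^20 = 57^16·57^4 ≡ 39
57^30 = 57^16·57^8·57^4·57^2 ≡ 133
57^36 = 57^32·57^4 ≡ 59
57^45 = 57^32·57^8·57^4·57^1 ≡ 19
57^60 = 57^32·57^16·57^8·57^4 ≡ 132
57^90 = 57^64·57^16·57^8·57^2 ≡ 180
57^180 = 57^128·57^32·57^16·57^4 ≡ 1  ← first divisor giving 1
The order is 180.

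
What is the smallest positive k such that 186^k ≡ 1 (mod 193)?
24

193 is prime, so ord(186) divides φ(193) = 192.
Divisors of 192: 1, 2, 3, 4, 6, 8, 12, 16, 24, 32, 48, 64, 96, 192.
Repeated squaring: 186^1 ≡ 186, 186^2 ≡ 49, 186^4 ≡ 85, 186^8 ≡ 84, 186^16 ≡ 108, 186^32 ≡ 84, 186^64 ≡ 108, 186^128 ≡ 84 (mod 193).
Test 186^d mod 193 for each divisor d in increasing order:
186^1 ≡ 186
186^2 ≡ 49
186^3 = 186^2·186^1 ≡ 43
186^4 ≡ 85
186^6 = 186^4·186^2 ≡ 112
186^8 ≡ 84
186^12 = 186^8·186^4 ≡ 192
186^16 ≡ 108
186^24 = 186^16·186^8 ≡ 1  ← first divisor giving 1
The order is 24.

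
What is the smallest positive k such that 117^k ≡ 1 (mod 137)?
136

137 is prime, so ord(117) divides φ(137) = 136.
Divisors of 136: 1, 2, 4, 8, 17, 34, 68, 136.
Repeated squaring: 117^1 ≡ 117, 117^2 ≡ 126, 117^4 ≡ 121, 117^8 ≡ 119, 117^16 ≡ 50, 117^32 ≡ 34, 117^64 ≡ 60, 117^128 ≡ 38 (mod 137).
Test 117^d mod 137 for each divisor d in increasing order:
117^1 ≡ 117
117^2 ≡ 126
117^4 ≡ 121
117^8 ≡ 119
117^17 = 117^16·117^1 ≡ 96
117^34 = 117^32·117^2 ≡ 37
117^68 = 117^64·117^4 ≡ 136
117^136 = 117^128·117^8 ≡ 1  ← first divisor giving 1
The order is 136.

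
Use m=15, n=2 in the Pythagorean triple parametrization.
(221, 60, 229)

Euclid's formula: a = m² - n², b = 2mn, c = m² + n²
m = 15, n = 2
a = 15² - 2² = 225 - 4 = 221
b = 2 × 15 × 2 = 60
c = 15² + 2² = 225 + 4 = 229
Verification: 221² + 60² = 48841 + 3600 = 52441 = 229² ✓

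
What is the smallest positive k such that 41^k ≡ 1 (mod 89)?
88

89 is prime, so ord(41) divides φ(89) = 88.
Divisors of 88: 1, 2, 4, 8, 11, 22, 44, 88.
Repeated squaring: 41^1 ≡ 41, 41^2 ≡ 79, 41^4 ≡ 11, 41^8 ≡ 32, 41^16 ≡ 45, 41^32 ≡ 67, 41^64 ≡ 39 (mod 89).
Test 41^d mod 89 for each divisor d in increasing order:
41^1 ≡ 41
41^2 ≡ 79
41^4 ≡ 11
41^8 ≡ 32
41^11 = 41^8·41^2·41^1 ≡ 52
41^22 = 41^16·41^4·41^2 ≡ 34
41^44 = 41^32·41^8·41^4 ≡ 88
41^88 = 41^64·41^16·41^8 ≡ 1  ← first divisor giving 1
The order is 88.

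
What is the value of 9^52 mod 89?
2

Repeated squaring. Binary of 52 = 110100.
9^1 ≡ 9 (mod 89); 9^2 ≡ 81 (mod 89); 9^4 ≡ 64 (mod 89); 9^8 ≡ 2 (mod 89); 9^16 ≡ 4 (mod 89); 9^32 ≡ 16 (mod 89)
9^52 = 9^4 × 9^16 × 9^32 ≡ 2 (mod 89)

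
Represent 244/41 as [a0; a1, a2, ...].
[5; 1, 19, 2]

Euclidean algorithm steps:
244 = 5 × 41 + 39
41 = 1 × 39 + 2
39 = 19 × 2 + 1
2 = 2 × 1 + 0
Continued fraction: [5; 1, 19, 2]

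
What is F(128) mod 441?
399

Matrix identity: Q^n = [[F_(n+1), F_n], [F_n, F_(n-1)]] with Q = [[1,1],[1,0]].
n = 128 = 10000000₂. Square-and-multiply, entries mod 441:
Q^1 = [[1,1],[1,0]]
Q^2 = (Q^1)² = [[2,1],[1,1]]
Q^4 = (Q^2)² = [[5,3],[3,2]]
Q^8 = (Q^4)² = [[34,21],[21,13]]
Q^16 = (Q^8)² = [[274,105],[105,169]]
Q^32 = (Q^16)² = [[106,210],[210,337]]
Q^64 = (Q^32)² = [[211,420],[420,232]]
Q^128 = (Q^64)² = [[421,399],[399,22]]
F_128 mod 441 = Q^128[0][1] = 399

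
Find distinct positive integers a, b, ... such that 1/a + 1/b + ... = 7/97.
1/14 + 1/1358

Greedy algorithm:
7/97: ceiling(97/7) = 14, use 1/14
1/1358: ceiling(1358/1) = 1358, use 1/1358
Result: 7/97 = 1/14 + 1/1358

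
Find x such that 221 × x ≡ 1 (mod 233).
97

gcd(221, 233) = 1, so the inverse exists.
Extended Euclidean algorithm on (233, 221):
233 = 1 × 221 + 12  ⟹  12 = (1)·233 + (-1)·221
221 = 18 × 12 + 5  ⟹  5 = (-18)·233 + (19)·221
12 = 2 × 5 + 2  ⟹  2 = (37)·233 + (-39)·221
5 = 2 × 2 + 1  ⟹  1 = (-92)·233 + (97)·221
So (97)·221 ≡ 1 (mod 233), i.e. 221^(-1) ≡ 97 (mod 233).
Check: 221 × 97 = 21437 ≡ 1 (mod 233)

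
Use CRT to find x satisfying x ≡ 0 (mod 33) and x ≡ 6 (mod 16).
198

Using Chinese Remainder Theorem:
M = 33 × 16 = 528
M1 = 16, M2 = 33
y1 = 16^(-1) mod 33 = 31
y2 = 33^(-1) mod 16 = 1
x = (0×16×31 + 6×33×1) mod 528 = 198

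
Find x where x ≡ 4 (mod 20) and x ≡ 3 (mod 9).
84

Using Chinese Remainder Theorem:
M = 20 × 9 = 180
M1 = 9, M2 = 20
y1 = 9^(-1) mod 20 = 9
y2 = 20^(-1) mod 9 = 5
x = (4×9×9 + 3×20×5) mod 180 = 84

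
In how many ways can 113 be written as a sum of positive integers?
851376628

p(n) counts ways to write n as a sum of positive integers (order ignored).
Euler's pentagonal recurrence: p(k) = p(k-1) + p(k-2) - p(k-5) - p(k-7) + p(k-12) + p(k-15) - ... (offsets j(3j∓1)/2, signs ++--, p(0)=1, p(<0)=0).
DP table for k = 0..112: p(0)=1, p(1)=1, p(2)=2, p(3)=3, p(4)=5, p(5)=7, p(6)=11, p(7)=15, p(8)=22, p(9)=30, p(10)=42, p(11)=56, p(12)=77, p(13)=101, p(14)=135, p(15)=176, p(16)=231, p(17)=297, p(18)=385, p(19)=490, p(20)=627, p(21)=792, p(22)=1002, p(23)=1255, p(24)=1575, p(25)=1958, p(26)=2436, p(27)=3010, p(28)=3718, p(29)=4565, p(30)=5604, p(31)=6842, p(32)=8349, p(33)=10143, p(34)=12310, p(35)=14883, p(36)=17977, p(37)=21637, p(38)=26015, p(39)=31185, p(40)=37338, p(41)=44583, p(42)=53174, p(43)=63261, p(44)=75175, p(45)=89134, p(46)=105558, p(47)=124754, p(48)=147273, p(49)=173525, p(50)=204226, p(51)=239943, p(52)=281589, p(53)=329931, p(54)=386155, p(55)=451276, p(56)=526823, p(57)=614154, p(58)=715220, p(59)=831820, p(60)=966467, p(61)=1121505, p(62)=1300156, p(63)=1505499, p(64)=1741630, p(65)=2012558, p(66)=2323520, p(67)=2679689, p(68)=3087735, p(69)=3554345, p(70)=4087968, p(71)=4697205, p(72)=5392783, p(73)=6185689, p(74)=7089500, p(75)=8118264, p(76)=9289091, p(77)=10619863, p(78)=12132164, p(79)=13848650, p(80)=15796476, p(81)=18004327, p(82)=20506255, p(83)=23338469, p(84)=26543660, p(85)=30167357, p(86)=34262962, p(87)=38887673, p(88)=44108109, p(89)=49995925, p(90)=56634173, p(91)=64112359, p(92)=72533807, p(93)=82010177, p(94)=92669720, p(95)=104651419, p(96)=118114304, p(97)=133230930, p(98)=150198136, p(99)=169229875, p(100)=190569292, p(101)=214481126, p(102)=241265379, p(103)=271248950, p(104)=304801365, p(105)=342325709, p(106)=384276336, p(107)=431149389, p(108)=483502844, p(109)=541946240, p(110)=607163746, p(111)=679903203, p(112)=761002156.
Final step: p(113) = p(112) + p(111) - p(108) - p(106) + p(101) + p(98) - p(91) - p(87) + p(78) + p(73) - p(62) - p(56) + p(43) + p(36) - p(21) - p(13)
= 761002156 + 679903203 - 483502844 - 384276336 + 214481126 + 150198136 - 64112359 - 38887673 + 12132164 + 6185689 - 1300156 - 526823 + 63261 + 17977 - 792 - 101
= 851376628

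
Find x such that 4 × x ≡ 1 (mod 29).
22

gcd(4, 29) = 1, so the inverse exists.
Extended Euclidean algorithm on (29, 4):
29 = 7 × 4 + 1  ⟹  1 = (1)·29 + (-7)·4
So (-7)·4 ≡ 1 (mod 29), i.e. 4^(-1) ≡ -7 ≡ 22 (mod 29).
Check: 4 × 22 = 88 ≡ 1 (mod 29)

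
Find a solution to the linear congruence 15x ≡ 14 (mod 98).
x ≡ 14 (mod 98)

gcd(15, 98) = 1, which divides 14, so solutions exist.
Find 15^(-1) mod 98 by the extended Euclidean algorithm:
98 = 6 × 15 + 8  ⟹  8 = (1)·98 + (-6)·15
15 = 1 × 8 + 7  ⟹  7 = (-1)·98 + (7)·15
8 = 1 × 7 + 1  ⟹  1 = (2)·98 + (-13)·15
So (-13)·15 ≡ 1 (mod 98), i.e. 15^(-1) ≡ -13 ≡ 85 (mod 98).
x ≡ 85 × 14 = 1190 ≡ 14 (mod 98).
Check: 15 × 14 = 210 ≡ 14 (mod 98).
Unique solution: x ≡ 14 (mod 98)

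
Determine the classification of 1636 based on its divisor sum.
deficient

Proper divisors of 1636: sum = 1 + 2 + 4 + 409 + 818 = 1234
Since 1234 < 1636, 1636 is deficient.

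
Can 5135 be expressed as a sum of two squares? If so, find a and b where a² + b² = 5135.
Not possible

Factorization: 5135 = 5 × 13 × 79
By Fermat: n is sum of two squares iff every prime p ≡ 3 (mod 4) appears to even power.
Prime(s) ≡ 3 (mod 4) with odd exponent: [(79, 1)]
Therefore 5135 cannot be expressed as a² + b².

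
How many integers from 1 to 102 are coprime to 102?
32

102 = 2 × 3 × 17
φ(n) = n × ∏(1 - 1/p) for each prime p dividing n
φ(102) = 102 × (1 - 1/2) × (1 - 1/3) × (1 - 1/17) = 32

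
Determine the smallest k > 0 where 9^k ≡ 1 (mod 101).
50

101 is prime, so ord(9) divides φ(101) = 100.
Divisors of 100: 1, 2, 4, 5, 10, 20, 25, 50, 100.
Repeated squaring: 9^1 ≡ 9, 9^2 ≡ 81, 9^4 ≡ 97, 9^8 ≡ 16, 9^16 ≡ 54, 9^32 ≡ 88, 9^64 ≡ 68 (mod 101).
Test 9^d mod 101 for each divisor d in increasing order:
9^1 ≡ 9
9^2 ≡ 81
9^4 ≡ 97
9^5 = 9^4·9^1 ≡ 65
9^10 = 9^8·9^2 ≡ 84
9^20 = 9^16·9^4 ≡ 87
9^25 = 9^16·9^8·9^1 ≡ 100
9^50 = 9^32·9^16·9^2 ≡ 1  ← first divisor giving 1
The order is 50.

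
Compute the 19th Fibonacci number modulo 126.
23

Matrix identity: Q^n = [[F_(n+1), F_n], [F_n, F_(n-1)]] with Q = [[1,1],[1,0]].
n = 19 = 10011₂. Square-and-multiply, entries mod 126:
Q^1 = [[1,1],[1,0]]
Q^2 = (Q^1)² = [[2,1],[1,1]]
Q^4 = (Q^2)² = [[5,3],[3,2]]
Q^9 = (Q^4)²·Q = [[55,34],[34,21]]
Q^19 = (Q^9)²·Q = [[87,23],[23,64]]
F_19 mod 126 = Q^19[0][1] = 23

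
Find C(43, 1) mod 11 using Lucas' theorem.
10

Using Lucas' theorem:
Write n=43 and k=1 in base 11:
n in base 11: [3, 10]
k in base 11: [0, 1]
C(43,1) mod 11 = ∏ C(n_i, k_i) mod 11
Digit binomials (mod 11): C(3,0) = 1; C(10,1) = 10
Product: 1 × 10 = 10 ≡ 10 (mod 11)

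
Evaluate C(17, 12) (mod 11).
6

Using Lucas' theorem:
Write n=17 and k=12 in base 11:
n in base 11: [1, 6]
k in base 11: [1, 1]
C(17,12) mod 11 = ∏ C(n_i, k_i) mod 11
Digit binomials (mod 11): C(1,1) = 1; C(6,1) = 6
Product: 1 × 6 = 6 ≡ 6 (mod 11)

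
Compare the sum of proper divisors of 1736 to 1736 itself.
abundant

Proper divisors of 1736: sum = 1 + 2 + 4 + 7 + 8 + 14 + 28 + 31 + 56 + 62 + 124 + 217 + 248 + 434 + 868 = 2104
Since 2104 > 1736, 1736 is abundant.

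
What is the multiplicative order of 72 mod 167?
83

167 is prime, so ord(72) divides φ(167) = 166.
Divisors of 166: 1, 2, 83, 166.
Repeated squaring: 72^1 ≡ 72, 72^2 ≡ 7, 72^4 ≡ 49, 72^8 ≡ 63, 72^16 ≡ 128, 72^32 ≡ 18, 72^64 ≡ 157, 72^128 ≡ 100 (mod 167).
Test 72^d mod 167 for each divisor d in increasing order:
72^1 ≡ 72
72^2 ≡ 7
72^83 = 72^64·72^16·72^2·72^1 ≡ 1  ← first divisor giving 1
The order is 83.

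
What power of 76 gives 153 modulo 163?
25

Baby-step giant-step with step n = ⌈√163⌉ = 13.
Baby steps 76^j mod 163 (j:value) for j=0..12: 0:1, 1:76, 2:71, 3:17, 4:151, 5:66, 6:126, 7:122, 8:144, 9:23, 10:118, 11:3, 12:65.
Giant-step multiplier: 76^(-13) ≡ 76^(162-13) = 76^149 ≡ 75 (mod 163).
Giant steps γ_i = 153·75^i mod 163: γ_0=153, γ_1=65 (in table at j=12).
x = i·n + j = 1·13 + 12 = 25.
Check: 76^25 ≡ 153 (mod 163).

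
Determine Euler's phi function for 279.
180

279 = 3^2 × 31
φ(n) = n × ∏(1 - 1/p) for each prime p dividing n
φ(279) = 279 × (1 - 1/3) × (1 - 1/31) = 180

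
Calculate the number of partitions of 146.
27517052599

p(n) counts ways to write n as a sum of positive integers (order ignored).
Euler's pentagonal recurrence: p(k) = p(k-1) + p(k-2) - p(k-5) - p(k-7) + p(k-12) + p(k-15) - ... (offsets j(3j∓1)/2, signs ++--, p(0)=1, p(<0)=0).
DP table for k = 0..145: p(0)=1, p(1)=1, p(2)=2, p(3)=3, p(4)=5, p(5)=7, p(6)=11, p(7)=15, p(8)=22, p(9)=30, p(10)=42, p(11)=56, p(12)=77, p(13)=101, p(14)=135, p(15)=176, p(16)=231, p(17)=297, p(18)=385, p(19)=490, p(20)=627, p(21)=792, p(22)=1002, p(23)=1255, p(24)=1575, p(25)=1958, p(26)=2436, p(27)=3010, p(28)=3718, p(29)=4565, p(30)=5604, p(31)=6842, p(32)=8349, p(33)=10143, p(34)=12310, p(35)=14883, p(36)=17977, p(37)=21637, p(38)=26015, p(39)=31185, p(40)=37338, p(41)=44583, p(42)=53174, p(43)=63261, p(44)=75175, p(45)=89134, p(46)=105558, p(47)=124754, p(48)=147273, p(49)=173525, p(50)=204226, p(51)=239943, p(52)=281589, p(53)=329931, p(54)=386155, p(55)=451276, p(56)=526823, p(57)=614154, p(58)=715220, p(59)=831820, p(60)=966467, p(61)=1121505, p(62)=1300156, p(63)=1505499, p(64)=1741630, p(65)=2012558, p(66)=2323520, p(67)=2679689, p(68)=3087735, p(69)=3554345, p(70)=4087968, p(71)=4697205, p(72)=5392783, p(73)=6185689, p(74)=7089500, p(75)=8118264, p(76)=9289091, p(77)=10619863, p(78)=12132164, p(79)=13848650, p(80)=15796476, p(81)=18004327, p(82)=20506255, p(83)=23338469, p(84)=26543660, p(85)=30167357, p(86)=34262962, p(87)=38887673, p(88)=44108109, p(89)=49995925, p(90)=56634173, p(91)=64112359, p(92)=72533807, p(93)=82010177, p(94)=92669720, p(95)=104651419, p(96)=118114304, p(97)=133230930, p(98)=150198136, p(99)=169229875, p(100)=190569292, p(101)=214481126, p(102)=241265379, p(103)=271248950, p(104)=304801365, p(105)=342325709, p(106)=384276336, p(107)=431149389, p(108)=483502844, p(109)=541946240, p(110)=607163746, p(111)=679903203, p(112)=761002156, p(113)=851376628, p(114)=952050665, p(115)=1064144451, p(116)=1188908248, p(117)=1327710076, p(118)=1482074143, p(119)=1653668665, p(120)=1844349560, p(121)=2056148051, p(122)=2291320912, p(123)=2552338241, p(124)=2841940500, p(125)=3163127352, p(126)=3519222692, p(127)=3913864295, p(128)=4351078600, p(129)=4835271870, p(130)=5371315400, p(131)=5964539504, p(132)=6620830889, p(133)=7346629512, p(134)=8149040695, p(135)=9035836076, p(136)=10015581680, p(137)=11097645016, p(138)=12292341831, p(139)=13610949895, p(140)=15065878135, p(141)=16670689208, p(142)=18440293320, p(143)=20390982757, p(144)=22540654445, p(145)=24908858009.
Final step: p(146) = p(145) + p(144) - p(141) - p(139) + p(134) + p(131) - p(124) - p(120) + p(111) + p(106) - p(95) - p(89) + p(76) + p(69) - p(54) - p(46) + p(29) + p(20) - p(1)
= 24908858009 + 22540654445 - 16670689208 - 13610949895 + 8149040695 + 5964539504 - 2841940500 - 1844349560 + 679903203 + 384276336 - 104651419 - 49995925 + 9289091 + 3554345 - 386155 - 105558 + 4565 + 627 - 1
= 27517052599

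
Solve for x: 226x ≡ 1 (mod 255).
211

gcd(226, 255) = 1, so the inverse exists.
Extended Euclidean algorithm on (255, 226):
255 = 1 × 226 + 29  ⟹  29 = (1)·255 + (-1)·226
226 = 7 × 29 + 23  ⟹  23 = (-7)·255 + (8)·226
29 = 1 × 23 + 6  ⟹  6 = (8)·255 + (-9)·226
23 = 3 × 6 + 5  ⟹  5 = (-31)·255 + (35)·226
6 = 1 × 5 + 1  ⟹  1 = (39)·255 + (-44)·226
So (-44)·226 ≡ 1 (mod 255), i.e. 226^(-1) ≡ -44 ≡ 211 (mod 255).
Check: 226 × 211 = 47686 ≡ 1 (mod 255)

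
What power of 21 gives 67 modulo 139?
76

Baby-step giant-step with step n = ⌈√139⌉ = 12.
Baby steps 21^j mod 139 (j:value) for j=0..11: 0:1, 1:21, 2:24, 3:87, 4:20, 5:3, 6:63, 7:72, 8:122, 9:60, 10:9, 11:50.
Giant-step multiplier: 21^(-12) ≡ 21^(138-12) = 21^126 ≡ 65 (mod 139).
Giant steps γ_i = 67·65^i mod 139: γ_0=67, γ_1=46, γ_2=71, γ_3=28, γ_4=13, γ_5=11, γ_6=20 (in table at j=4).
x = i·n + j = 6·12 + 4 = 76.
Check: 21^76 ≡ 67 (mod 139).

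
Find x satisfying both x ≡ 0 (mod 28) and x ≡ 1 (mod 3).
28

Using Chinese Remainder Theorem:
M = 28 × 3 = 84
M1 = 3, M2 = 28
y1 = 3^(-1) mod 28 = 19
y2 = 28^(-1) mod 3 = 1
x = (0×3×19 + 1×28×1) mod 84 = 28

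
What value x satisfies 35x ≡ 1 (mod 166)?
19

gcd(35, 166) = 1, so the inverse exists.
Extended Euclidean algorithm on (166, 35):
166 = 4 × 35 + 26  ⟹  26 = (1)·166 + (-4)·35
35 = 1 × 26 + 9  ⟹  9 = (-1)·166 + (5)·35
26 = 2 × 9 + 8  ⟹  8 = (3)·166 + (-14)·35
9 = 1 × 8 + 1  ⟹  1 = (-4)·166 + (19)·35
So (19)·35 ≡ 1 (mod 166), i.e. 35^(-1) ≡ 19 (mod 166).
Check: 35 × 19 = 665 ≡ 1 (mod 166)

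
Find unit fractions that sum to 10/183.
1/19 + 1/497 + 1/864035 + 1/1493112098415

Greedy algorithm:
10/183: ceiling(183/10) = 19, use 1/19
7/3477: ceiling(3477/7) = 497, use 1/497
2/1728069: ceiling(1728069/2) = 864035, use 1/864035
1/1493112098415: ceiling(1493112098415/1) = 1493112098415, use 1/1493112098415
Result: 10/183 = 1/19 + 1/497 + 1/864035 + 1/1493112098415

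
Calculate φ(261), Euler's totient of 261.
168

261 = 3^2 × 29
φ(n) = n × ∏(1 - 1/p) for each prime p dividing n
φ(261) = 261 × (1 - 1/3) × (1 - 1/29) = 168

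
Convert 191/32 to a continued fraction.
[5; 1, 31]

Euclidean algorithm steps:
191 = 5 × 32 + 31
32 = 1 × 31 + 1
31 = 31 × 1 + 0
Continued fraction: [5; 1, 31]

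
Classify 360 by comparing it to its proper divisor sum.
abundant

Proper divisors of 360: sum = 1 + 2 + 3 + 4 + 5 + 6 + 8 + 9 + ... + 72 + 90 + 120 + 180 (23 divisors) = 810
Since 810 > 360, 360 is abundant.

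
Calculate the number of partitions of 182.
819876908323

p(n) counts ways to write n as a sum of positive integers (order ignored).
Euler's pentagonal recurrence: p(k) = p(k-1) + p(k-2) - p(k-5) - p(k-7) + p(k-12) + p(k-15) - ... (offsets j(3j∓1)/2, signs ++--, p(0)=1, p(<0)=0).
DP table for k = 0..181: p(0)=1, p(1)=1, p(2)=2, p(3)=3, p(4)=5, p(5)=7, p(6)=11, p(7)=15, p(8)=22, p(9)=30, p(10)=42, p(11)=56, p(12)=77, p(13)=101, p(14)=135, p(15)=176, p(16)=231, p(17)=297, p(18)=385, p(19)=490, p(20)=627, p(21)=792, p(22)=1002, p(23)=1255, p(24)=1575, p(25)=1958, p(26)=2436, p(27)=3010, p(28)=3718, p(29)=4565, p(30)=5604, p(31)=6842, p(32)=8349, p(33)=10143, p(34)=12310, p(35)=14883, p(36)=17977, p(37)=21637, p(38)=26015, p(39)=31185, p(40)=37338, p(41)=44583, p(42)=53174, p(43)=63261, p(44)=75175, p(45)=89134, p(46)=105558, p(47)=124754, p(48)=147273, p(49)=173525, p(50)=204226, p(51)=239943, p(52)=281589, p(53)=329931, p(54)=386155, p(55)=451276, p(56)=526823, p(57)=614154, p(58)=715220, p(59)=831820, p(60)=966467, p(61)=1121505, p(62)=1300156, p(63)=1505499, p(64)=1741630, p(65)=2012558, p(66)=2323520, p(67)=2679689, p(68)=3087735, p(69)=3554345, p(70)=4087968, p(71)=4697205, p(72)=5392783, p(73)=6185689, p(74)=7089500, p(75)=8118264, p(76)=9289091, p(77)=10619863, p(78)=12132164, p(79)=13848650, p(80)=15796476, p(81)=18004327, p(82)=20506255, p(83)=23338469, p(84)=26543660, p(85)=30167357, p(86)=34262962, p(87)=38887673, p(88)=44108109, p(89)=49995925, p(90)=56634173, p(91)=64112359, p(92)=72533807, p(93)=82010177, p(94)=92669720, p(95)=104651419, p(96)=118114304, p(97)=133230930, p(98)=150198136, p(99)=169229875, p(100)=190569292, p(101)=214481126, p(102)=241265379, p(103)=271248950, p(104)=304801365, p(105)=342325709, p(106)=384276336, p(107)=431149389, p(108)=483502844, p(109)=541946240, p(110)=607163746, p(111)=679903203, p(112)=761002156, p(113)=851376628, p(114)=952050665, p(115)=1064144451, p(116)=1188908248, p(117)=1327710076, p(118)=1482074143, p(119)=1653668665, p(120)=1844349560, p(121)=2056148051, p(122)=2291320912, p(123)=2552338241, p(124)=2841940500, p(125)=3163127352, p(126)=3519222692, p(127)=3913864295, p(128)=4351078600, p(129)=4835271870, p(130)=5371315400, p(131)=5964539504, p(132)=6620830889, p(133)=7346629512, p(134)=8149040695, p(135)=9035836076, p(136)=10015581680, p(137)=11097645016, p(138)=12292341831, p(139)=13610949895, p(140)=15065878135, p(141)=16670689208, p(142)=18440293320, p(143)=20390982757, p(144)=22540654445, p(145)=24908858009, p(146)=27517052599, p(147)=30388671978, p(148)=33549419497, p(149)=37027355200, p(150)=40853235313, p(151)=45060624582, p(152)=49686288421, p(153)=54770336324, p(154)=60356673280, p(155)=66493182097, p(156)=73232243759, p(157)=80630964769, p(158)=88751778802, p(159)=97662728555, p(160)=107438159466, p(161)=118159068427, p(162)=129913904637, p(163)=142798995930, p(164)=156919475295, p(165)=172389800255, p(166)=189334822579, p(167)=207890420102, p(168)=228204732751, p(169)=250438925115, p(170)=274768617130, p(171)=301384802048, p(172)=330495499613, p(173)=362326859895, p(174)=397125074750, p(175)=435157697830, p(176)=476715857290, p(177)=522115831195, p(178)=571701605655, p(179)=625846753120, p(180)=684957390936, p(181)=749474411781.
Final step: p(182) = p(181) + p(180) - p(177) - p(175) + p(170) + p(167) - p(160) - p(156) + p(147) + p(142) - p(131) - p(125) + p(112) + p(105) - p(90) - p(82) + p(65) + p(56) - p(37) - p(27) + p(6)
= 749474411781 + 684957390936 - 522115831195 - 435157697830 + 274768617130 + 207890420102 - 107438159466 - 73232243759 + 30388671978 + 18440293320 - 5964539504 - 3163127352 + 761002156 + 342325709 - 56634173 - 20506255 + 2012558 + 526823 - 21637 - 3010 + 11
= 819876908323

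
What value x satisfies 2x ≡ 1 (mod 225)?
113

gcd(2, 225) = 1, so the inverse exists.
Extended Euclidean algorithm on (225, 2):
225 = 112 × 2 + 1  ⟹  1 = (1)·225 + (-112)·2
So (-112)·2 ≡ 1 (mod 225), i.e. 2^(-1) ≡ -112 ≡ 113 (mod 225).
Check: 2 × 113 = 226 ≡ 1 (mod 225)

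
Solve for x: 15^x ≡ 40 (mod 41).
20

Baby-step giant-step with step n = ⌈√41⌉ = 7.
Baby steps 15^j mod 41 (j:value) for j=0..6: 0:1, 1:15, 2:20, 3:13, 4:31, 5:14, 6:5.
Giant-step multiplier: 15^(-7) ≡ 15^(40-7) = 15^33 ≡ 35 (mod 41).
Giant steps γ_i = 40·35^i mod 41: γ_0=40, γ_1=6, γ_2=5 (in table at j=6).
x = i·n + j = 2·7 + 6 = 20.
Check: 15^20 ≡ 40 (mod 41).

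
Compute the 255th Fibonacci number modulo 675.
295

Matrix identity: Q^n = [[F_(n+1), F_n], [F_n, F_(n-1)]] with Q = [[1,1],[1,0]].
n = 255 = 11111111₂. Square-and-multiply, entries mod 675:
Q^1 = [[1,1],[1,0]]
Q^3 = (Q^1)²·Q = [[3,2],[2,1]]
Q^7 = (Q^3)²·Q = [[21,13],[13,8]]
Q^15 = (Q^7)²·Q = [[312,610],[610,377]]
Q^31 = (Q^15)²·Q = [[84,319],[319,440]]
Q^63 = (Q^31)²·Q = [[573,142],[142,431]]
Q^127 = (Q^63)²·Q = [[336,193],[193,143]]
Q^255 = (Q^127)²·Q = [[267,295],[295,647]]
F_255 mod 675 = Q^255[0][1] = 295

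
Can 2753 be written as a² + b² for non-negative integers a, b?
7² + 52² (a=7, b=52)

Factorization: 2753 = 2753
By Fermat: n is sum of two squares iff every prime p ≡ 3 (mod 4) appears to even power.
All primes ≡ 3 (mod 4) appear to even power.
Search a = 0, 1, 2, … for 2753 - a² a perfect square: first hit at a = 7: 2753 - 49 = 2704 = 52².
2753 = 7² + 52² = 49 + 2704 ✓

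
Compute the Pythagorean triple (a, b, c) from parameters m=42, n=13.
(1595, 1092, 1933)

Euclid's formula: a = m² - n², b = 2mn, c = m² + n²
m = 42, n = 13
a = 42² - 13² = 1764 - 169 = 1595
b = 2 × 42 × 13 = 1092
c = 42² + 13² = 1764 + 169 = 1933
Verification: 1595² + 1092² = 2544025 + 1192464 = 3736489 = 1933² ✓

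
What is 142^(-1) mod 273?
25

gcd(142, 273) = 1, so the inverse exists.
Extended Euclidean algorithm on (273, 142):
273 = 1 × 142 + 131  ⟹  131 = (1)·273 + (-1)·142
142 = 1 × 131 + 11  ⟹  11 = (-1)·273 + (2)·142
131 = 11 × 11 + 10  ⟹  10 = (12)·273 + (-23)·142
11 = 1 × 10 + 1  ⟹  1 = (-13)·273 + (25)·142
So (25)·142 ≡ 1 (mod 273), i.e. 142^(-1) ≡ 25 (mod 273).
Check: 142 × 25 = 3550 ≡ 1 (mod 273)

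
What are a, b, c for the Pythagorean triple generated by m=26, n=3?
(667, 156, 685)

Euclid's formula: a = m² - n², b = 2mn, c = m² + n²
m = 26, n = 3
a = 26² - 3² = 676 - 9 = 667
b = 2 × 26 × 3 = 156
c = 26² + 3² = 676 + 9 = 685
Verification: 667² + 156² = 444889 + 24336 = 469225 = 685² ✓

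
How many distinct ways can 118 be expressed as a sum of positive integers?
1482074143

p(n) counts ways to write n as a sum of positive integers (order ignored).
Euler's pentagonal recurrence: p(k) = p(k-1) + p(k-2) - p(k-5) - p(k-7) + p(k-12) + p(k-15) - ... (offsets j(3j∓1)/2, signs ++--, p(0)=1, p(<0)=0).
DP table for k = 0..117: p(0)=1, p(1)=1, p(2)=2, p(3)=3, p(4)=5, p(5)=7, p(6)=11, p(7)=15, p(8)=22, p(9)=30, p(10)=42, p(11)=56, p(12)=77, p(13)=101, p(14)=135, p(15)=176, p(16)=231, p(17)=297, p(18)=385, p(19)=490, p(20)=627, p(21)=792, p(22)=1002, p(23)=1255, p(24)=1575, p(25)=1958, p(26)=2436, p(27)=3010, p(28)=3718, p(29)=4565, p(30)=5604, p(31)=6842, p(32)=8349, p(33)=10143, p(34)=12310, p(35)=14883, p(36)=17977, p(37)=21637, p(38)=26015, p(39)=31185, p(40)=37338, p(41)=44583, p(42)=53174, p(43)=63261, p(44)=75175, p(45)=89134, p(46)=105558, p(47)=124754, p(48)=147273, p(49)=173525, p(50)=204226, p(51)=239943, p(52)=281589, p(53)=329931, p(54)=386155, p(55)=451276, p(56)=526823, p(57)=614154, p(58)=715220, p(59)=831820, p(60)=966467, p(61)=1121505, p(62)=1300156, p(63)=1505499, p(64)=1741630, p(65)=2012558, p(66)=2323520, p(67)=2679689, p(68)=3087735, p(69)=3554345, p(70)=4087968, p(71)=4697205, p(72)=5392783, p(73)=6185689, p(74)=7089500, p(75)=8118264, p(76)=9289091, p(77)=10619863, p(78)=12132164, p(79)=13848650, p(80)=15796476, p(81)=18004327, p(82)=20506255, p(83)=23338469, p(84)=26543660, p(85)=30167357, p(86)=34262962, p(87)=38887673, p(88)=44108109, p(89)=49995925, p(90)=56634173, p(91)=64112359, p(92)=72533807, p(93)=82010177, p(94)=92669720, p(95)=104651419, p(96)=118114304, p(97)=133230930, p(98)=150198136, p(99)=169229875, p(100)=190569292, p(101)=214481126, p(102)=241265379, p(103)=271248950, p(104)=304801365, p(105)=342325709, p(106)=384276336, p(107)=431149389, p(108)=483502844, p(109)=541946240, p(110)=607163746, p(111)=679903203, p(112)=761002156, p(113)=851376628, p(114)=952050665, p(115)=1064144451, p(116)=1188908248, p(117)=1327710076.
Final step: p(118) = p(117) + p(116) - p(113) - p(111) + p(106) + p(103) - p(96) - p(92) + p(83) + p(78) - p(67) - p(61) + p(48) + p(41) - p(26) - p(18) + p(1)
= 1327710076 + 1188908248 - 851376628 - 679903203 + 384276336 + 271248950 - 118114304 - 72533807 + 23338469 + 12132164 - 2679689 - 1121505 + 147273 + 44583 - 2436 - 385 + 1
= 1482074143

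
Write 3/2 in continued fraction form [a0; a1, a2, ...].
[1; 2]

Euclidean algorithm steps:
3 = 1 × 2 + 1
2 = 2 × 1 + 0
Continued fraction: [1; 2]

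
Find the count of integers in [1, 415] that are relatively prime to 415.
328

415 = 5 × 83
φ(n) = n × ∏(1 - 1/p) for each prime p dividing n
φ(415) = 415 × (1 - 1/5) × (1 - 1/83) = 328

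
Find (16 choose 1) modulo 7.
2

Using Lucas' theorem:
Write n=16 and k=1 in base 7:
n in base 7: [2, 2]
k in base 7: [0, 1]
C(16,1) mod 7 = ∏ C(n_i, k_i) mod 7
Digit binomials (mod 7): C(2,0) = 1; C(2,1) = 2
Product: 1 × 2 = 2 ≡ 2 (mod 7)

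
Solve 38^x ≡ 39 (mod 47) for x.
37

Baby-step giant-step with step n = ⌈√47⌉ = 7.
Baby steps 38^j mod 47 (j:value) for j=0..6: 0:1, 1:38, 2:34, 3:23, 4:28, 5:30, 6:12.
Giant-step multiplier: 38^(-7) ≡ 38^(46-7) = 38^39 ≡ 10 (mod 47).
Giant steps γ_i = 39·10^i mod 47: γ_0=39, γ_1=14, γ_2=46, γ_3=37, γ_4=41, γ_5=34 (in table at j=2).
x = i·n + j = 5·7 + 2 = 37.
Check: 38^37 ≡ 39 (mod 47).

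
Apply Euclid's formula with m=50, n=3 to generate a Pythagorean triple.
(2491, 300, 2509)

Euclid's formula: a = m² - n², b = 2mn, c = m² + n²
m = 50, n = 3
a = 50² - 3² = 2500 - 9 = 2491
b = 2 × 50 × 3 = 300
c = 50² + 3² = 2500 + 9 = 2509
Verification: 2491² + 300² = 6205081 + 90000 = 6295081 = 2509² ✓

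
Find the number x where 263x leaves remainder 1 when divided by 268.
107

gcd(263, 268) = 1, so the inverse exists.
Extended Euclidean algorithm on (268, 263):
268 = 1 × 263 + 5  ⟹  5 = (1)·268 + (-1)·263
263 = 52 × 5 + 3  ⟹  3 = (-52)·268 + (53)·263
5 = 1 × 3 + 2  ⟹  2 = (53)·268 + (-54)·263
3 = 1 × 2 + 1  ⟹  1 = (-105)·268 + (107)·263
So (107)·263 ≡ 1 (mod 268), i.e. 263^(-1) ≡ 107 (mod 268).
Check: 263 × 107 = 28141 ≡ 1 (mod 268)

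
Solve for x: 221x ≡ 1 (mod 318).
59

gcd(221, 318) = 1, so the inverse exists.
Extended Euclidean algorithm on (318, 221):
318 = 1 × 221 + 97  ⟹  97 = (1)·318 + (-1)·221
221 = 2 × 97 + 27  ⟹  27 = (-2)·318 + (3)·221
97 = 3 × 27 + 16  ⟹  16 = (7)·318 + (-10)·221
27 = 1 × 16 + 11  ⟹  11 = (-9)·318 + (13)·221
16 = 1 × 11 + 5  ⟹  5 = (16)·318 + (-23)·221
11 = 2 × 5 + 1  ⟹  1 = (-41)·318 + (59)·221
So (59)·221 ≡ 1 (mod 318), i.e. 221^(-1) ≡ 59 (mod 318).
Check: 221 × 59 = 13039 ≡ 1 (mod 318)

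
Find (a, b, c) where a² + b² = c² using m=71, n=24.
(4465, 3408, 5617)

Euclid's formula: a = m² - n², b = 2mn, c = m² + n²
m = 71, n = 24
a = 71² - 24² = 5041 - 576 = 4465
b = 2 × 71 × 24 = 3408
c = 71² + 24² = 5041 + 576 = 5617
Verification: 4465² + 3408² = 19936225 + 11614464 = 31550689 = 5617² ✓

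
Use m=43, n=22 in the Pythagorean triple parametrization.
(1365, 1892, 2333)

Euclid's formula: a = m² - n², b = 2mn, c = m² + n²
m = 43, n = 22
a = 43² - 22² = 1849 - 484 = 1365
b = 2 × 43 × 22 = 1892
c = 43² + 22² = 1849 + 484 = 2333
Verification: 1365² + 1892² = 1863225 + 3579664 = 5442889 = 2333² ✓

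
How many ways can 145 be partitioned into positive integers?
24908858009

p(n) counts ways to write n as a sum of positive integers (order ignored).
Euler's pentagonal recurrence: p(k) = p(k-1) + p(k-2) - p(k-5) - p(k-7) + p(k-12) + p(k-15) - ... (offsets j(3j∓1)/2, signs ++--, p(0)=1, p(<0)=0).
DP table for k = 0..144: p(0)=1, p(1)=1, p(2)=2, p(3)=3, p(4)=5, p(5)=7, p(6)=11, p(7)=15, p(8)=22, p(9)=30, p(10)=42, p(11)=56, p(12)=77, p(13)=101, p(14)=135, p(15)=176, p(16)=231, p(17)=297, p(18)=385, p(19)=490, p(20)=627, p(21)=792, p(22)=1002, p(23)=1255, p(24)=1575, p(25)=1958, p(26)=2436, p(27)=3010, p(28)=3718, p(29)=4565, p(30)=5604, p(31)=6842, p(32)=8349, p(33)=10143, p(34)=12310, p(35)=14883, p(36)=17977, p(37)=21637, p(38)=26015, p(39)=31185, p(40)=37338, p(41)=44583, p(42)=53174, p(43)=63261, p(44)=75175, p(45)=89134, p(46)=105558, p(47)=124754, p(48)=147273, p(49)=173525, p(50)=204226, p(51)=239943, p(52)=281589, p(53)=329931, p(54)=386155, p(55)=451276, p(56)=526823, p(57)=614154, p(58)=715220, p(59)=831820, p(60)=966467, p(61)=1121505, p(62)=1300156, p(63)=1505499, p(64)=1741630, p(65)=2012558, p(66)=2323520, p(67)=2679689, p(68)=3087735, p(69)=3554345, p(70)=4087968, p(71)=4697205, p(72)=5392783, p(73)=6185689, p(74)=7089500, p(75)=8118264, p(76)=9289091, p(77)=10619863, p(78)=12132164, p(79)=13848650, p(80)=15796476, p(81)=18004327, p(82)=20506255, p(83)=23338469, p(84)=26543660, p(85)=30167357, p(86)=34262962, p(87)=38887673, p(88)=44108109, p(89)=49995925, p(90)=56634173, p(91)=64112359, p(92)=72533807, p(93)=82010177, p(94)=92669720, p(95)=104651419, p(96)=118114304, p(97)=133230930, p(98)=150198136, p(99)=169229875, p(100)=190569292, p(101)=214481126, p(102)=241265379, p(103)=271248950, p(104)=304801365, p(105)=342325709, p(106)=384276336, p(107)=431149389, p(108)=483502844, p(109)=541946240, p(110)=607163746, p(111)=679903203, p(112)=761002156, p(113)=851376628, p(114)=952050665, p(115)=1064144451, p(116)=1188908248, p(117)=1327710076, p(118)=1482074143, p(119)=1653668665, p(120)=1844349560, p(121)=2056148051, p(122)=2291320912, p(123)=2552338241, p(124)=2841940500, p(125)=3163127352, p(126)=3519222692, p(127)=3913864295, p(128)=4351078600, p(129)=4835271870, p(130)=5371315400, p(131)=5964539504, p(132)=6620830889, p(133)=7346629512, p(134)=8149040695, p(135)=9035836076, p(136)=10015581680, p(137)=11097645016, p(138)=12292341831, p(139)=13610949895, p(140)=15065878135, p(141)=16670689208, p(142)=18440293320, p(143)=20390982757, p(144)=22540654445.
Final step: p(145) = p(144) + p(143) - p(140) - p(138) + p(133) + p(130) - p(123) - p(119) + p(110) + p(105) - p(94) - p(88) + p(75) + p(68) - p(53) - p(45) + p(28) + p(19) - p(0)
= 22540654445 + 20390982757 - 15065878135 - 12292341831 + 7346629512 + 5371315400 - 2552338241 - 1653668665 + 607163746 + 342325709 - 92669720 - 44108109 + 8118264 + 3087735 - 329931 - 89134 + 3718 + 490 - 1
= 24908858009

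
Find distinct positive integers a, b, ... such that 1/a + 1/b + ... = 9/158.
1/18 + 1/711

Greedy algorithm:
9/158: ceiling(158/9) = 18, use 1/18
1/711: ceiling(711/1) = 711, use 1/711
Result: 9/158 = 1/18 + 1/711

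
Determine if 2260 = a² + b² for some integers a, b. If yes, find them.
12² + 46² (a=12, b=46)

Factorization: 2260 = 2^2 × 5 × 113
By Fermat: n is sum of two squares iff every prime p ≡ 3 (mod 4) appears to even power.
All primes ≡ 3 (mod 4) appear to even power.
Search a = 0, 1, 2, … for 2260 - a² a perfect square: first hit at a = 12: 2260 - 144 = 2116 = 46².
2260 = 12² + 46² = 144 + 2116 ✓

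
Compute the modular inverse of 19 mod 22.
7

gcd(19, 22) = 1, so the inverse exists.
Extended Euclidean algorithm on (22, 19):
22 = 1 × 19 + 3  ⟹  3 = (1)·22 + (-1)·19
19 = 6 × 3 + 1  ⟹  1 = (-6)·22 + (7)·19
So (7)·19 ≡ 1 (mod 22), i.e. 19^(-1) ≡ 7 (mod 22).
Check: 19 × 7 = 133 ≡ 1 (mod 22)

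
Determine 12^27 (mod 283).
33

Repeated squaring. Binary of 27 = 11011.
12^1 ≡ 12 (mod 283); 12^2 ≡ 144 (mod 283); 12^4 ≡ 77 (mod 283); 12^8 ≡ 269 (mod 283); 12^16 ≡ 196 (mod 283)
12^27 = 12^1 × 12^2 × 12^8 × 12^16 ≡ 33 (mod 283)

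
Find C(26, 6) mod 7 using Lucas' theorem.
0

Using Lucas' theorem:
Write n=26 and k=6 in base 7:
n in base 7: [3, 5]
k in base 7: [0, 6]
C(26,6) mod 7 = ∏ C(n_i, k_i) mod 7
Digit binomials (mod 7): C(3,0) = 1; C(5,6) = 0 (k_i > n_i)
Product: 1 × 0 = 0 ≡ 0 (mod 7)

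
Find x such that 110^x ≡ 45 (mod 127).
67

Baby-step giant-step with step n = ⌈√127⌉ = 12.
Baby steps 110^j mod 127 (j:value) for j=0..11: 0:1, 1:110, 2:35, 3:40, 4:82, 5:3, 6:76, 7:105, 8:120, 9:119, 10:9, 11:101.
Giant-step multiplier: 110^(-12) ≡ 110^(126-12) = 110^114 ≡ 25 (mod 127).
Giant steps γ_i = 45·25^i mod 127: γ_0=45, γ_1=109, γ_2=58, γ_3=53, γ_4=55, γ_5=105 (in table at j=7).
x = i·n + j = 5·12 + 7 = 67.
Check: 110^67 ≡ 45 (mod 127).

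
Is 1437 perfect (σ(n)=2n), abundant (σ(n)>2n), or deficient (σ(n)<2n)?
deficient

Proper divisors of 1437: sum = 1 + 3 + 479 = 483
Since 483 < 1437, 1437 is deficient.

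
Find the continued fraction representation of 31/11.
[2; 1, 4, 2]

Euclidean algorithm steps:
31 = 2 × 11 + 9
11 = 1 × 9 + 2
9 = 4 × 2 + 1
2 = 2 × 1 + 0
Continued fraction: [2; 1, 4, 2]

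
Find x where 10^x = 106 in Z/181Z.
74

Baby-step giant-step with step n = ⌈√181⌉ = 14.
Baby steps 10^j mod 181 (j:value) for j=0..13: 0:1, 1:10, 2:100, 3:95, 4:45, 5:88, 6:156, 7:112, 8:34, 9:159, 10:142, 11:153, 12:82, 13:96.
Giant-step multiplier: 10^(-14) ≡ 10^(180-14) = 10^166 ≡ 79 (mod 181).
Giant steps γ_i = 106·79^i mod 181: γ_0=106, γ_1=48, γ_2=172, γ_3=13, γ_4=122, γ_5=45 (in table at j=4).
x = i·n + j = 5·14 + 4 = 74.
Check: 10^74 ≡ 106 (mod 181).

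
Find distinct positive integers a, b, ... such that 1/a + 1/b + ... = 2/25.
1/13 + 1/325

Greedy algorithm:
2/25: ceiling(25/2) = 13, use 1/13
1/325: ceiling(325/1) = 325, use 1/325
Result: 2/25 = 1/13 + 1/325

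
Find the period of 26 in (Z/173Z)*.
172

173 is prime, so ord(26) divides φ(173) = 172.
Divisors of 172: 1, 2, 4, 43, 86, 172.
Repeated squaring: 26^1 ≡ 26, 26^2 ≡ 157, 26^4 ≡ 83, 26^8 ≡ 142, 26^16 ≡ 96, 26^32 ≡ 47, 26^64 ≡ 133, 26^128 ≡ 43 (mod 173).
Test 26^d mod 173 for each divisor d in increasing order:
26^1 ≡ 26
26^2 ≡ 157
26^4 ≡ 83
26^43 = 26^32·26^8·26^2·26^1 ≡ 93
26^86 = 26^64·26^16·26^4·26^2 ≡ 172
26^172 = 26^128·26^32·26^8·26^4 ≡ 1  ← first divisor giving 1
The order is 172.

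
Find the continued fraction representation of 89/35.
[2; 1, 1, 5, 3]

Euclidean algorithm steps:
89 = 2 × 35 + 19
35 = 1 × 19 + 16
19 = 1 × 16 + 3
16 = 5 × 3 + 1
3 = 3 × 1 + 0
Continued fraction: [2; 1, 1, 5, 3]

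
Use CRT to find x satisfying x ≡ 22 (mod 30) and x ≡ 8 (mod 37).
82

Using Chinese Remainder Theorem:
M = 30 × 37 = 1110
M1 = 37, M2 = 30
y1 = 37^(-1) mod 30 = 13
y2 = 30^(-1) mod 37 = 21
x = (22×37×13 + 8×30×21) mod 1110 = 82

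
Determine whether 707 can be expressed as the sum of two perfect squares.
Not possible

Factorization: 707 = 7 × 101
By Fermat: n is sum of two squares iff every prime p ≡ 3 (mod 4) appears to even power.
Prime(s) ≡ 3 (mod 4) with odd exponent: [(7, 1)]
Therefore 707 cannot be expressed as a² + b².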